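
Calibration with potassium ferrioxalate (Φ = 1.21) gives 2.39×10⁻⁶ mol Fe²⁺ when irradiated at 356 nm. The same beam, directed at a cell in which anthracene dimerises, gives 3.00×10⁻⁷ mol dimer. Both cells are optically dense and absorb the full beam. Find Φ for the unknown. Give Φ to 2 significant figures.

Photons absorbed by the actinometer: 2.39×10⁻⁶ / 1.21 = 1.975×10⁻⁶ mol.
Φ(unknown) = 3.00×10⁻⁷ / 1.975×10⁻⁶ = 0.15.

Φ = 0.15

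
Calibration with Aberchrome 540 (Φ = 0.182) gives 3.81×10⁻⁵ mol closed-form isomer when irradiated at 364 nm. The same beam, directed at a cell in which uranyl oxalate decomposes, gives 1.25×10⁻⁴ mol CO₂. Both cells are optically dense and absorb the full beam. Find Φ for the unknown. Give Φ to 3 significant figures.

Φ = 0.597

Photons absorbed by the actinometer: 3.81×10⁻⁵ / 0.182 = 2.093×10⁻⁴ mol.
Φ(unknown) = 1.25×10⁻⁴ / 2.093×10⁻⁴ = 0.597.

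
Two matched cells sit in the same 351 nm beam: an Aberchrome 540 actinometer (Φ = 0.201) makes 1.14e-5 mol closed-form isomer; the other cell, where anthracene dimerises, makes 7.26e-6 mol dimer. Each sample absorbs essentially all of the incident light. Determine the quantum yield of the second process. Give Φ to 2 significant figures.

Φ = 0.13

Photons absorbed by the actinometer: 1.14e-5 / 0.201 = 5.672e-5 mol.
Φ(unknown) = 7.26e-6 / 5.672e-5 = 0.13.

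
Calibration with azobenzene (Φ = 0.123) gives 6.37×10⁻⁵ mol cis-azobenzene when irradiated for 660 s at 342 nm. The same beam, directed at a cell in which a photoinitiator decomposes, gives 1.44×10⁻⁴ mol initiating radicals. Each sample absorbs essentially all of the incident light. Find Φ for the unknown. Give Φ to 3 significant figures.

Φ = 0.278

Photons absorbed by the actinometer: 6.37×10⁻⁵ / 0.123 = 5.179×10⁻⁴ mol.
Φ(unknown) = 1.44×10⁻⁴ / 5.179×10⁻⁴ = 0.278.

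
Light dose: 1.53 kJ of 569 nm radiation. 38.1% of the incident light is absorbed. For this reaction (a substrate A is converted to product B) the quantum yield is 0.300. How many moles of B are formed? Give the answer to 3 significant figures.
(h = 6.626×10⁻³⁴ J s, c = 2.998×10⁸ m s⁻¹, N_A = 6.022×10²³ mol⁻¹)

8.32×10⁻⁴ mol

Photon energy at 569 nm: hc/λ = (6.626×10⁻³⁴)(2.998×10⁸)/(569×10⁻⁹) = 3.491×10⁻¹⁹ J.
Incident energy: 1.53 kJ = 1530 J.
Photons incident: 1530 / 3.491×10⁻¹⁹ = 4.383×10²¹, i.e. 4.383×10²¹/6.022×10²³ = 0.007278 mol.
Photons absorbed: 0.381 × 0.007278 = 0.002773 mol.
Product: Φ × n_abs = 0.300 × 0.002773 = 8.319×10⁻⁴ mol.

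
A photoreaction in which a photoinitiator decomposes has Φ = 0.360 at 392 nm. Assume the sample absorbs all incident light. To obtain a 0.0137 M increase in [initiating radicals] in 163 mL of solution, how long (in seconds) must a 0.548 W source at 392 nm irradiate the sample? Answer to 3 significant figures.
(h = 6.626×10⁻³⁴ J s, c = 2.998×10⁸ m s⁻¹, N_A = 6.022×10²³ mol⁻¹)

Product: (0.0137 M)(0.163 L) = 0.002233 mol.
Photons that must be absorbed: 0.002233 / 0.360 = 0.006203 mol.
Photon energy: hc/λ = 5.068×10⁻¹⁹ J; per mole, 3.052×10⁵ J mol⁻¹.
Energy required: 0.006203 × 3.052×10⁵ = 1893 J.
Time: 1893 J / 0.548 W = 3450 s.

t ≈ 3450 s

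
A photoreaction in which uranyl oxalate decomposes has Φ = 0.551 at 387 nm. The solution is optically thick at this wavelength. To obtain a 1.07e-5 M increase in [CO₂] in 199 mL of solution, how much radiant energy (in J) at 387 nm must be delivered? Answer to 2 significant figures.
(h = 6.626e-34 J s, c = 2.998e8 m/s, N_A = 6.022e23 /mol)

1.2 J

Product: (1.07e-5 M)(0.199 L) = 2.129e-6 mol.
Photons that must be absorbed: 2.129e-6 / 0.551 = 3.864e-6 mol.
Photon energy: hc/λ = 5.133e-19 J; per mole, 3.091e5 J mol⁻¹.
Energy required: 3.864e-6 × 3.091e5 = 1.2 J.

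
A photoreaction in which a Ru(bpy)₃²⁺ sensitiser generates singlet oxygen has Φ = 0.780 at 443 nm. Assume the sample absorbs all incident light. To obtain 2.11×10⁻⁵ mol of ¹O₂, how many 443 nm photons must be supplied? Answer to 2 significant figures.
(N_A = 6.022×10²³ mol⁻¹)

1.6×10¹⁹ photons

Photons that must be absorbed: 2.11×10⁻⁵ / 0.780 = 2.705×10⁻⁵ mol.
Photon count: 2.705×10⁻⁵ × 6.022×10²³ = 1.6×10¹⁹.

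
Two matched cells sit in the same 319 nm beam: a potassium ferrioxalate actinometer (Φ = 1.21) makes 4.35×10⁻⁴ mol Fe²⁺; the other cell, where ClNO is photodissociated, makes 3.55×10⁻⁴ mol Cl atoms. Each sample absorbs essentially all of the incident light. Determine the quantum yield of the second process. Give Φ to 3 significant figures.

Photons absorbed by the actinometer: 4.35×10⁻⁴ / 1.21 = 3.595×10⁻⁴ mol.
Φ(unknown) = 3.55×10⁻⁴ / 3.595×10⁻⁴ = 0.987.

Φ = 0.987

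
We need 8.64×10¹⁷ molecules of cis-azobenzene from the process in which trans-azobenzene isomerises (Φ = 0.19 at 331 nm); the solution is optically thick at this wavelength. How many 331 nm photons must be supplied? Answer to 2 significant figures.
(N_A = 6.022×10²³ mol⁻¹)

4.5×10¹⁸ photons

Product: 8.64×10¹⁷ / 6.022×10²³ = 1.435×10⁻⁶ mol.
Photons that must be absorbed: 1.435×10⁻⁶ / 0.19 = 7.553×10⁻⁶ mol.
Photon count: 7.553×10⁻⁶ × 6.022×10²³ = 4.5×10¹⁸.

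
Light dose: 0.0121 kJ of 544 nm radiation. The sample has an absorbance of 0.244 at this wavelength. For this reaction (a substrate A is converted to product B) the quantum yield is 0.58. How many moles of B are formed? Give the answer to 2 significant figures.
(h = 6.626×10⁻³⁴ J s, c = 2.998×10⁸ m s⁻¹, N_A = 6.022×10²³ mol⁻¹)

1.4×10⁻⁵ mol

Photon energy at 544 nm: hc/λ = (6.626×10⁻³⁴)(2.998×10⁸)/(544×10⁻⁹) = 3.652×10⁻¹⁹ J.
Incident energy: 0.0121 kJ = 12.1 J.
Photons incident: 12.1 / 3.652×10⁻¹⁹ = 3.313×10¹⁹, i.e. 3.313×10¹⁹/6.022×10²³ = 5.501×10⁻⁵ mol.
Fraction absorbed: 1 − 10^(−0.244) = 0.4298.
Photons absorbed: 0.4298 × 5.501×10⁻⁵ = 2.364×10⁻⁵ mol.
Product: Φ × n_abs = 0.58 × 2.364×10⁻⁵ = 1.371×10⁻⁵ mol.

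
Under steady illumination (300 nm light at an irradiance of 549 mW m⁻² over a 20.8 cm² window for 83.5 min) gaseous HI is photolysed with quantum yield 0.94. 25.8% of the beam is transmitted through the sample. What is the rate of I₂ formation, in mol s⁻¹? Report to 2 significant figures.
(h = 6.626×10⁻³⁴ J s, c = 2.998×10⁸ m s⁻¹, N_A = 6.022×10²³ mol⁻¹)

Photon energy at 300 nm: hc/λ = (6.626×10⁻³⁴)(2.998×10⁸)/(300×10⁻⁹) = 6.622×10⁻¹⁹ J.
Energy delivered: (549 mW m⁻²)(20.8×10⁻⁴ m²)(5010 s) = 5.721 J.
Photons incident: 5.721 / 6.622×10⁻¹⁹ = 8.639×10¹⁸, i.e. 8.639×10¹⁸/6.022×10²³ = 1.435×10⁻⁵ mol.
Fraction absorbed: 1 − 25.8/100 = 0.7420.
Photons absorbed: 0.7420 × 1.435×10⁻⁵ = 1.065×10⁻⁵ mol.
Product formed: 0.94 × 1.065×10⁻⁵ = 1.001×10⁻⁵ mol.
Rate: 1.001×10⁻⁵ / 5010 s = 2.0×10⁻⁹ mol s⁻¹.

2.0×10⁻⁹ mol s⁻¹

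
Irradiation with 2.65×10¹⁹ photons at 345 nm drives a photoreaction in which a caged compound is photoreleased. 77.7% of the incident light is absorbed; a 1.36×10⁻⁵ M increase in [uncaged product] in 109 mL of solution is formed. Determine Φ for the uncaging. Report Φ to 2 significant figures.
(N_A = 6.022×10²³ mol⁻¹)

Product: (1.36×10⁻⁵ M)(0.109 L) = 1.482×10⁻⁶ mol.
Moles of photons: 2.65×10¹⁹ / 6.022×10²³ = 4.401×10⁻⁵ mol.
Photons absorbed: 0.777 × 4.401×10⁻⁵ = 3.420×10⁻⁵ mol.
Φ = 1.482×10⁻⁶ mol / 3.420×10⁻⁵ mol photons = 0.043.

Φ = 0.043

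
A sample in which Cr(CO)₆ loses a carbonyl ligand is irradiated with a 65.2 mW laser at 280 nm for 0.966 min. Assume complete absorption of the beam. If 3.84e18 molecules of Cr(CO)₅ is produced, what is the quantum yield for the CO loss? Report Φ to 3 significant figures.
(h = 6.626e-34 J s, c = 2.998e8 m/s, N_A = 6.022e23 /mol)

Φ = 0.721

Product: 3.84e18 / 6.022e23 = 6.377e-6 mol.
Photon energy at 280 nm: hc/λ = (6.626e-34)(2.998e8)/(280e-9) = 7.095e-19 J.
Energy delivered: (65.2 mW)(57.96 s) = 3.779 J.
Photons incident: 3.779 / 7.095e-19 = 5.326e18, i.e. 5.326e18/6.022e23 = 8.844e-6 mol.
Φ = 6.377e-6 mol / 8.844e-6 mol photons = 0.721.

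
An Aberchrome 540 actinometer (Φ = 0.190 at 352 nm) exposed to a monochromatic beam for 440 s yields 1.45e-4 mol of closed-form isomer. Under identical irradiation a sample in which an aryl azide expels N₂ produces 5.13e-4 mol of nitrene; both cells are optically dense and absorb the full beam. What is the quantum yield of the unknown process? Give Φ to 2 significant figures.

Photons absorbed by the actinometer: 1.45e-4 / 0.190 = 7.632e-4 mol.
Φ(unknown) = 5.13e-4 / 7.632e-4 = 0.67.

Φ = 0.67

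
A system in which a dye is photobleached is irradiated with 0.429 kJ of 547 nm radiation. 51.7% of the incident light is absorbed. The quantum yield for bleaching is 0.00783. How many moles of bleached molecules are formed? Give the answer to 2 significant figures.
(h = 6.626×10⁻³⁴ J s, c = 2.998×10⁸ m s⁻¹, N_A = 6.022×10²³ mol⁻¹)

Photon energy at 547 nm: hc/λ = (6.626×10⁻³⁴)(2.998×10⁸)/(547×10⁻⁹) = 3.632×10⁻¹⁹ J.
Incident energy: 0.429 kJ = 429 J.
Photons incident: 429 / 3.632×10⁻¹⁹ = 1.181×10²¹, i.e. 1.181×10²¹/6.022×10²³ = 0.001961 mol.
Photons absorbed: 0.517 × 0.001961 = 0.001014 mol.
Product: Φ × n_abs = 0.00783 × 0.001014 = 7.940×10⁻⁶ mol.

7.9×10⁻⁶ mol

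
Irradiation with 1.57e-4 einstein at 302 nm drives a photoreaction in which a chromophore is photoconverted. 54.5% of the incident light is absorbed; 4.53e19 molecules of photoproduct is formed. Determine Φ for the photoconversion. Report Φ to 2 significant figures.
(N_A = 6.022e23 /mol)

Φ = 0.88

Product: 4.53e19 / 6.022e23 = 7.522e-5 mol.
Photons absorbed: 0.545 × 1.57e-4 = 8.557e-5 mol.
Φ = 7.522e-5 mol / 8.557e-5 mol photons = 0.88.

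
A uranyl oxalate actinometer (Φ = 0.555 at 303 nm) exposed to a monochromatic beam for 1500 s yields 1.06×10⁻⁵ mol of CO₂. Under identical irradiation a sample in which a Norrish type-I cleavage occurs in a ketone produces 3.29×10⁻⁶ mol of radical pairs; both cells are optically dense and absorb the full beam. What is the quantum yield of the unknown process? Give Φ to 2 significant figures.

Φ = 0.17

Photons absorbed by the actinometer: 1.06×10⁻⁵ / 0.555 = 1.910×10⁻⁵ mol.
Φ(unknown) = 3.29×10⁻⁶ / 1.910×10⁻⁵ = 0.17.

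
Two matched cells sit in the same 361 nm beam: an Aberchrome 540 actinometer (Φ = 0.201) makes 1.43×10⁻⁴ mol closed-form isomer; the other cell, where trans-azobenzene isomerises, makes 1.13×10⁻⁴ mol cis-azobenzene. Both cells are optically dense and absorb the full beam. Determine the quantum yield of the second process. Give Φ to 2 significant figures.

Φ = 0.16

Photons absorbed by the actinometer: 1.43×10⁻⁴ / 0.201 = 7.114×10⁻⁴ mol.
Φ(unknown) = 1.13×10⁻⁴ / 7.114×10⁻⁴ = 0.16.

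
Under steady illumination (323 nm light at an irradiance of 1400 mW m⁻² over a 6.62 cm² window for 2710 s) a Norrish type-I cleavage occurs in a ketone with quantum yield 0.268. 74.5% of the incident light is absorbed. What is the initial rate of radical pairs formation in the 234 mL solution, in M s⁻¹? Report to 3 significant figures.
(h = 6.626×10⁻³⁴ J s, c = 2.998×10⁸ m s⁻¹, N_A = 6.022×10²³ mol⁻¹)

Photon energy at 323 nm: hc/λ = (6.626×10⁻³⁴)(2.998×10⁸)/(323×10⁻⁹) = 6.150×10⁻¹⁹ J.
Energy delivered: (1400 mW m⁻²)(6.62×10⁻⁴ m²)(2710 s) = 2.512 J.
Photons incident: 2.512 / 6.150×10⁻¹⁹ = 4.085×10¹⁸, i.e. 4.085×10¹⁸/6.022×10²³ = 6.783×10⁻⁶ mol.
Photons absorbed: 0.745 × 6.783×10⁻⁶ = 5.053×10⁻⁶ mol.
Product formed: 0.268 × 5.053×10⁻⁶ = 1.354×10⁻⁶ mol.
Rate: 1.354×10⁻⁶ mol / (2710 s × 0.234 L) = 2.14×10⁻⁹ M s⁻¹.

2.14×10⁻⁹ M s⁻¹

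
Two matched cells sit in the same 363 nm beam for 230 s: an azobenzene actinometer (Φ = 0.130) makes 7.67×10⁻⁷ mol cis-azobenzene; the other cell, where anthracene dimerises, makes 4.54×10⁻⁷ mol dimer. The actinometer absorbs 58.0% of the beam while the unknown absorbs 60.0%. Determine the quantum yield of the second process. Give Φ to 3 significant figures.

Φ = 0.0744

Photons absorbed by the actinometer: 7.67×10⁻⁷ / 0.130 = 5.900×10⁻⁶ mol.
Incident flux: 5.900×10⁻⁶ / 0.580 = 1.017×10⁻⁵ einstein.
Absorbed by unknown: 0.600 × 1.017×10⁻⁵ = 6.102×10⁻⁶ mol.
Φ(unknown) = 4.54×10⁻⁷ / 6.102×10⁻⁶ = 0.0744.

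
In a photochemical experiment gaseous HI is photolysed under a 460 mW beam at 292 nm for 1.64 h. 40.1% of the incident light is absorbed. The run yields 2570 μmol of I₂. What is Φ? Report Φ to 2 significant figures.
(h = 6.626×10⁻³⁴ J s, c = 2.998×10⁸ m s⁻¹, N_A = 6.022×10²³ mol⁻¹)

Φ = 0.97

Product: 2570 μmol = 0.00257 mol.
Photon energy at 292 nm: hc/λ = (6.626×10⁻³⁴)(2.998×10⁸)/(292×10⁻⁹) = 6.803×10⁻¹⁹ J.
Energy delivered: (460 mW)(5904 s) = 2716 J.
Photons incident: 2716 / 6.803×10⁻¹⁹ = 3.992×10²¹, i.e. 3.992×10²¹/6.022×10²³ = 0.006629 mol.
Photons absorbed: 0.401 × 0.006629 = 0.002658 mol.
Φ = 0.00257 mol / 0.002658 mol photons = 0.97.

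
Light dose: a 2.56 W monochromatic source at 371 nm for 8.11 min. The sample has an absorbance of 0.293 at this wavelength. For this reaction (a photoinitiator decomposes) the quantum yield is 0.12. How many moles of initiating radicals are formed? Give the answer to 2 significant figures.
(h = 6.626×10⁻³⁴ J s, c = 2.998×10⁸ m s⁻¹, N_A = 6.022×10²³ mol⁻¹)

Photon energy at 371 nm: hc/λ = (6.626×10⁻³⁴)(2.998×10⁸)/(371×10⁻⁹) = 5.354×10⁻¹⁹ J.
Energy delivered: (2.56 W)(486.6 s) = 1246 J.
Photons incident: 1246 / 5.354×10⁻¹⁹ = 2.327×10²¹, i.e. 2.327×10²¹/6.022×10²³ = 0.003864 mol.
Fraction absorbed: 1 − 10^(−0.293) = 0.4907.
Photons absorbed: 0.4907 × 0.003864 = 0.001896 mol.
Product: Φ × n_abs = 0.12 × 0.001896 = 2.275×10⁻⁴ mol.

2.3×10⁻⁴ mol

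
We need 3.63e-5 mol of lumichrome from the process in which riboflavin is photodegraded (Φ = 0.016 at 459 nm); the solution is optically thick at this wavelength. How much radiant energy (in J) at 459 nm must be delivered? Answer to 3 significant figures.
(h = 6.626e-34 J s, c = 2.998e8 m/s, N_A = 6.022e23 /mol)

Photons that must be absorbed: 3.63e-5 / 0.016 = 0.002269 mol.
Photon energy: hc/λ = 4.328e-19 J; per mole, 2.606e5 J mol⁻¹.
Energy required: 0.002269 × 2.606e5 = 591 J.

591 J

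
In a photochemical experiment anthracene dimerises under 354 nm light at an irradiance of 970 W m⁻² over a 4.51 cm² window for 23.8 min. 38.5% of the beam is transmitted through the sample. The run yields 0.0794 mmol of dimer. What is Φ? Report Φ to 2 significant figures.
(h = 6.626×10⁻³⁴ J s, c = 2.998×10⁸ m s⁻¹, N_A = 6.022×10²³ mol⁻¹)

Product: 0.0794 mmol = 7.94×10⁻⁵ mol.
Photon energy at 354 nm: hc/λ = (6.626×10⁻³⁴)(2.998×10⁸)/(354×10⁻⁹) = 5.612×10⁻¹⁹ J.
Energy delivered: (970 W m⁻²)(4.51×10⁻⁴ m²)(1428 s) = 624.7 J.
Photons incident: 624.7 / 5.612×10⁻¹⁹ = 1.113×10²¹, i.e. 1.113×10²¹/6.022×10²³ = 0.001848 mol.
Fraction absorbed: 1 − 38.5/100 = 0.6150.
Photons absorbed: 0.6150 × 0.001848 = 0.001137 mol.
Φ = 7.94×10⁻⁵ mol / 0.001137 mol photons = 0.070.

Φ = 0.070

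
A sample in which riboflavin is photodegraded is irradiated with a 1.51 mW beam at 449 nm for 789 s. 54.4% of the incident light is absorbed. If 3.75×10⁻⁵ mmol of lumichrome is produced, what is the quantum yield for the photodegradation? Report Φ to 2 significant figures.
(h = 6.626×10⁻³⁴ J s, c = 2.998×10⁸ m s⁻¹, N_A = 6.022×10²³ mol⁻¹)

Product: 3.75×10⁻⁵ mmol = 3.75×10⁻⁸ mol.
Photon energy at 449 nm: hc/λ = (6.626×10⁻³⁴)(2.998×10⁸)/(449×10⁻⁹) = 4.424×10⁻¹⁹ J.
Energy delivered: (1.51 mW)(789 s) = 1.191 J.
Photons incident: 1.191 / 4.424×10⁻¹⁹ = 2.692×10¹⁸, i.e. 2.692×10¹⁸/6.022×10²³ = 4.470×10⁻⁶ mol.
Photons absorbed: 0.544 × 4.470×10⁻⁶ = 2.432×10⁻⁶ mol.
Φ = 3.75×10⁻⁸ mol / 2.432×10⁻⁶ mol photons = 0.015.

Φ = 0.015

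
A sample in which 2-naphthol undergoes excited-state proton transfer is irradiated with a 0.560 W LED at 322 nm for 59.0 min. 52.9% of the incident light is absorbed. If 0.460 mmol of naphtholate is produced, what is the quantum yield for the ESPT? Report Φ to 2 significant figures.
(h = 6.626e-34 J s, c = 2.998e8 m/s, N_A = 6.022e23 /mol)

Φ = 0.16

Product: 0.460 mmol = 4.60e-4 mol.
Photon energy at 322 nm: hc/λ = (6.626e-34)(2.998e8)/(322e-9) = 6.169e-19 J.
Energy delivered: (0.560 W)(3540 s) = 1982 J.
Photons incident: 1982 / 6.169e-19 = 3.213e21, i.e. 3.213e21/6.022e23 = 0.005335 mol.
Photons absorbed: 0.529 × 0.005335 = 0.002822 mol.
Φ = 4.60e-4 mol / 0.002822 mol photons = 0.16.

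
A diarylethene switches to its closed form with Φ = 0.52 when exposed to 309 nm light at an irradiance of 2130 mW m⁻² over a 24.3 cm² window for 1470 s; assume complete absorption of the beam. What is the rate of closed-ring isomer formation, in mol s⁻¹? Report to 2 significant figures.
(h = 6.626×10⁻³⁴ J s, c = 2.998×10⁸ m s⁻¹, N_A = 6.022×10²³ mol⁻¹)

Photon energy at 309 nm: hc/λ = (6.626×10⁻³⁴)(2.998×10⁸)/(309×10⁻⁹) = 6.429×10⁻¹⁹ J.
Energy delivered: (2130 mW m⁻²)(24.3×10⁻⁴ m²)(1470 s) = 7.609 J.
Photons incident: 7.609 / 6.429×10⁻¹⁹ = 1.184×10¹⁹, i.e. 1.184×10¹⁹/6.022×10²³ = 1.966×10⁻⁵ mol.
Product formed: 0.52 × 1.966×10⁻⁵ = 1.022×10⁻⁵ mol.
Rate: 1.022×10⁻⁵ / 1470 s = 7.0×10⁻⁹ mol s⁻¹.

7.0×10⁻⁹ mol s⁻¹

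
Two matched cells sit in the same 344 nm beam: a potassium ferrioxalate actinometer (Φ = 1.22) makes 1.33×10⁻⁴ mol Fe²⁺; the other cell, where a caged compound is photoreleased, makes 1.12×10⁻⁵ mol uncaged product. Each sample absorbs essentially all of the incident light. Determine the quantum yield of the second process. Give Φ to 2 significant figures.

Φ = 0.10

Photons absorbed by the actinometer: 1.33×10⁻⁴ / 1.22 = 1.090×10⁻⁴ mol.
Φ(unknown) = 1.12×10⁻⁵ / 1.090×10⁻⁴ = 0.10.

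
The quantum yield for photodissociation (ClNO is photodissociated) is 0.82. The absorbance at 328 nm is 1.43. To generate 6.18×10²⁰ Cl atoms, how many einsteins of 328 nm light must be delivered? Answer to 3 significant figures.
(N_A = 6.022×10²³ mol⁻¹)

Product: 6.18×10²⁰ / 6.022×10²³ = 0.001026 mol.
Photons that must be absorbed: 0.001026 / 0.82 = 0.001251 mol.
Fraction absorbed: 1 − 10^(−1.43) = 0.9628.
Incident photons needed: 0.001251 / 0.9628 = 0.001299 mol.

0.00130 einstein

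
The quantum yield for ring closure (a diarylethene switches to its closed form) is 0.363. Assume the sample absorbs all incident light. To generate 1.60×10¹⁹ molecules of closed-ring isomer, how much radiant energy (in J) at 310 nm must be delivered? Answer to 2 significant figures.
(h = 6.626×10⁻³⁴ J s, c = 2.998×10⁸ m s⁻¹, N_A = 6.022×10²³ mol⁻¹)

28 J

Product: 1.60×10¹⁹ / 6.022×10²³ = 2.657×10⁻⁵ mol.
Photons that must be absorbed: 2.657×10⁻⁵ / 0.363 = 7.320×10⁻⁵ mol.
Photon energy: hc/λ = 6.408×10⁻¹⁹ J; per mole, 3.859×10⁵ J mol⁻¹.
Energy required: 7.320×10⁻⁵ × 3.859×10⁵ = 28 J.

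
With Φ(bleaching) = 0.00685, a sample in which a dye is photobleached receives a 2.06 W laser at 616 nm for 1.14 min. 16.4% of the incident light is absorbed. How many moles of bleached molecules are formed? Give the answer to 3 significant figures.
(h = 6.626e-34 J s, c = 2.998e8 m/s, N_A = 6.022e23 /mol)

Photon energy at 616 nm: hc/λ = (6.626e-34)(2.998e8)/(616e-9) = 3.225e-19 J.
Energy delivered: (2.06 W)(68.4 s) = 140.9 J.
Photons incident: 140.9 / 3.225e-19 = 4.369e20, i.e. 4.369e20/6.022e23 = 7.255e-4 mol.
Photons absorbed: 0.164 × 7.255e-4 = 1.190e-4 mol.
Product: Φ × n_abs = 0.00685 × 1.190e-4 = 8.152e-7 mol.

8.15e-7 mol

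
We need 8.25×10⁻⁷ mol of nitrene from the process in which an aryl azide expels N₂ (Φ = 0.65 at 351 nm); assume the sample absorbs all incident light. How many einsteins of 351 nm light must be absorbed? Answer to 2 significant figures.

1.3×10⁻⁶ einstein

Photons that must be absorbed: 8.25×10⁻⁷ / 0.65 = 1.269×10⁻⁶ mol.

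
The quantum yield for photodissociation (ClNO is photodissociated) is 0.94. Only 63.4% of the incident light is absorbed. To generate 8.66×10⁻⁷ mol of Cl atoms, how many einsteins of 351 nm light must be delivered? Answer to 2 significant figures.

1.5×10⁻⁶ einstein

Photons that must be absorbed: 8.66×10⁻⁷ / 0.94 = 9.213×10⁻⁷ mol.
Incident photons needed: 9.213×10⁻⁷ / 0.634 = 1.453×10⁻⁶ mol.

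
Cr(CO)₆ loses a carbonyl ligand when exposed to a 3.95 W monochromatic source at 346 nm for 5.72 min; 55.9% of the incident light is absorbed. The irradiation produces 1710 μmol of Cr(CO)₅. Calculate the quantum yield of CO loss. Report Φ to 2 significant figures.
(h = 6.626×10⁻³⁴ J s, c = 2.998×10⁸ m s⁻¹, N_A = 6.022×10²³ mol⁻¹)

Product: 1710 μmol = 0.00171 mol.
Photon energy at 346 nm: hc/λ = (6.626×10⁻³⁴)(2.998×10⁸)/(346×10⁻⁹) = 5.741×10⁻¹⁹ J.
Energy delivered: (3.95 W)(343.2 s) = 1356 J.
Photons incident: 1356 / 5.741×10⁻¹⁹ = 2.362×10²¹, i.e. 2.362×10²¹/6.022×10²³ = 0.003922 mol.
Photons absorbed: 0.559 × 0.003922 = 0.002192 mol.
Φ = 0.00171 mol / 0.002192 mol photons = 0.78.

Φ = 0.78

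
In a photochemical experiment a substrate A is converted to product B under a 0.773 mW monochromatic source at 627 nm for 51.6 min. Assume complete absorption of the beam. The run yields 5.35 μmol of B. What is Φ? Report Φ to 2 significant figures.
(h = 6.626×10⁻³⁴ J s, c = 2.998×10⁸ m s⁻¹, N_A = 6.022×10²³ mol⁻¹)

Product: 5.35 μmol = 5.35×10⁻⁶ mol.
Photon energy at 627 nm: hc/λ = (6.626×10⁻³⁴)(2.998×10⁸)/(627×10⁻⁹) = 3.168×10⁻¹⁹ J.
Energy delivered: (0.773 mW)(3096 s) = 2.393 J.
Photons incident: 2.393 / 3.168×10⁻¹⁹ = 7.554×10¹⁸, i.e. 7.554×10¹⁸/6.022×10²³ = 1.254×10⁻⁵ mol.
Φ = 5.35×10⁻⁶ mol / 1.254×10⁻⁵ mol photons = 0.43.

Φ = 0.43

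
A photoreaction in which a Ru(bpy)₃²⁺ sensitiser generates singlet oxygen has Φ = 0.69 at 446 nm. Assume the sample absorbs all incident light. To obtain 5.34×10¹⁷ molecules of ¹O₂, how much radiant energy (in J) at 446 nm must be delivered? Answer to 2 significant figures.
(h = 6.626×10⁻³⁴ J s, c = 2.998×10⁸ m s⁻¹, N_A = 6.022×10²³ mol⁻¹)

0.34 J

Product: 5.34×10¹⁷ / 6.022×10²³ = 8.867×10⁻⁷ mol.
Photons that must be absorbed: 8.867×10⁻⁷ / 0.69 = 1.285×10⁻⁶ mol.
Photon energy: hc/λ = 4.454×10⁻¹⁹ J; per mole, 2.682×10⁵ J mol⁻¹.
Energy required: 1.285×10⁻⁶ × 2.682×10⁵ = 0.34 J.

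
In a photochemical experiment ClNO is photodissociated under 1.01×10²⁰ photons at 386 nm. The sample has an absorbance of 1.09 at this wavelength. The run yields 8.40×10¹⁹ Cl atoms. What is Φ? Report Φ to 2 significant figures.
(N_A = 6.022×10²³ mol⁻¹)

Product: 8.40×10¹⁹ / 6.022×10²³ = 1.395×10⁻⁴ mol.
Moles of photons: 1.01×10²⁰ / 6.022×10²³ = 1.677×10⁻⁴ mol.
Fraction absorbed: 1 − 10^(−1.09) = 0.9187.
Photons absorbed: 0.9187 × 1.677×10⁻⁴ = 1.541×10⁻⁴ mol.
Φ = 1.395×10⁻⁴ mol / 1.541×10⁻⁴ mol photons = 0.91.

Φ = 0.91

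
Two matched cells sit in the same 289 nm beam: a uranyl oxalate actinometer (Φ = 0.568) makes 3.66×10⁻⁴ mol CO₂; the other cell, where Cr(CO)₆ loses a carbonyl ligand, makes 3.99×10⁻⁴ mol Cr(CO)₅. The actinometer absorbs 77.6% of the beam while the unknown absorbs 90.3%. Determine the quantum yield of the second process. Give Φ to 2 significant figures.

Photons absorbed by the actinometer: 3.66×10⁻⁴ / 0.568 = 6.444×10⁻⁴ mol.
Incident flux: 6.444×10⁻⁴ / 0.776 = 8.304×10⁻⁴ einstein.
Absorbed by unknown: 0.903 × 8.304×10⁻⁴ = 7.499×10⁻⁴ mol.
Φ(unknown) = 3.99×10⁻⁴ / 7.499×10⁻⁴ = 0.53.

Φ = 0.53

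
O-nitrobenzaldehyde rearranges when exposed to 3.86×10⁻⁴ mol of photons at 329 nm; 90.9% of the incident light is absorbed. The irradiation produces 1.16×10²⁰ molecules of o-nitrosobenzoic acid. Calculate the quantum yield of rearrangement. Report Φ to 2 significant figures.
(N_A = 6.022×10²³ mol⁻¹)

Φ = 0.55

Product: 1.16×10²⁰ / 6.022×10²³ = 1.926×10⁻⁴ mol.
Photons absorbed: 0.909 × 3.86×10⁻⁴ = 3.509×10⁻⁴ mol.
Φ = 1.926×10⁻⁴ mol / 3.509×10⁻⁴ mol photons = 0.55.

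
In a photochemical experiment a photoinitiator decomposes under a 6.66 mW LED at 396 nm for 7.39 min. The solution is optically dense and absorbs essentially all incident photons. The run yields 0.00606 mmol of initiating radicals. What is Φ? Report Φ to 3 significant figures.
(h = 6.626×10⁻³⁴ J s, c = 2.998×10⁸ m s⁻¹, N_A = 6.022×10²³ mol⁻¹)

Φ = 0.620

Product: 0.00606 mmol = 6.06×10⁻⁶ mol.
Photon energy at 396 nm: hc/λ = (6.626×10⁻³⁴)(2.998×10⁸)/(396×10⁻⁹) = 5.016×10⁻¹⁹ J.
Energy delivered: (6.66 mW)(443.4 s) = 2.953 J.
Photons incident: 2.953 / 5.016×10⁻¹⁹ = 5.887×10¹⁸, i.e. 5.887×10¹⁸/6.022×10²³ = 9.776×10⁻⁶ mol.
Φ = 6.06×10⁻⁶ mol / 9.776×10⁻⁶ mol photons = 0.620.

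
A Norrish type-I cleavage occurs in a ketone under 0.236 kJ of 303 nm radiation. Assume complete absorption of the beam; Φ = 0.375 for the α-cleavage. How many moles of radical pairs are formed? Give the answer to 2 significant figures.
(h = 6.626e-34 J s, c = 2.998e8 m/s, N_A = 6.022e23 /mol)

2.2e-4 mol

Photon energy at 303 nm: hc/λ = (6.626e-34)(2.998e8)/(303e-9) = 6.556e-19 J.
Incident energy: 0.236 kJ = 236 J.
Photons incident: 236 / 6.556e-19 = 3.600e20, i.e. 3.600e20/6.022e23 = 5.978e-4 mol.
Product: Φ × n_abs = 0.375 × 5.978e-4 = 2.242e-4 mol.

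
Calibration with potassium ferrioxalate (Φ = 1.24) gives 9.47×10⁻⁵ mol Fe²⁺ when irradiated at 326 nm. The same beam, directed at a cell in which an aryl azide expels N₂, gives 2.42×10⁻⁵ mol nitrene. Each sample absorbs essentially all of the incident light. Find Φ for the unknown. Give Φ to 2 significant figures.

Photons absorbed by the actinometer: 9.47×10⁻⁵ / 1.24 = 7.637×10⁻⁵ mol.
Φ(unknown) = 2.42×10⁻⁵ / 7.637×10⁻⁵ = 0.32.

Φ = 0.32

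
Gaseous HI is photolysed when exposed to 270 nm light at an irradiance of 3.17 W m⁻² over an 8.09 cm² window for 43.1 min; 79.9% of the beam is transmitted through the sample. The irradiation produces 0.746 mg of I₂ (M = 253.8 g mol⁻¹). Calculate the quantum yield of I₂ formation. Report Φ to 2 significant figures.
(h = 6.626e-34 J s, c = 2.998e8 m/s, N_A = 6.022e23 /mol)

Φ = 0.98

Product: 0.746 mg / 253.8 g mol⁻¹ = 2.939e-6 mol.
Photon energy at 270 nm: hc/λ = (6.626e-34)(2.998e8)/(270e-9) = 7.357e-19 J.
Energy delivered: (3.17 W m⁻²)(8.09e-4 m²)(2586 s) = 6.632 J.
Photons incident: 6.632 / 7.357e-19 = 9.015e18, i.e. 9.015e18/6.022e23 = 1.497e-5 mol.
Fraction absorbed: 1 − 79.9/100 = 0.2010.
Photons absorbed: 0.2010 × 1.497e-5 = 3.009e-6 mol.
Φ = 2.939e-6 mol / 3.009e-6 mol photons = 0.98.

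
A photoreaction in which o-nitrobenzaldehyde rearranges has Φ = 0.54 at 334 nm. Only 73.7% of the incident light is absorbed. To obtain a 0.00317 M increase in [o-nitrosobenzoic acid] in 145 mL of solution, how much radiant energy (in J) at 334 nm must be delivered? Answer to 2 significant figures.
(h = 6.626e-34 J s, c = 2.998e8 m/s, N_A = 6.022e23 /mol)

Product: (0.00317 M)(0.145 L) = 4.597e-4 mol.
Photons that must be absorbed: 4.597e-4 / 0.54 = 8.513e-4 mol.
Incident photons needed: 8.513e-4 / 0.737 = 0.001155 mol.
Photon energy: hc/λ = 5.948e-19 J; per mole, 3.582e5 J mol⁻¹.
Energy required: 0.001155 × 3.582e5 = 410 J.

410 J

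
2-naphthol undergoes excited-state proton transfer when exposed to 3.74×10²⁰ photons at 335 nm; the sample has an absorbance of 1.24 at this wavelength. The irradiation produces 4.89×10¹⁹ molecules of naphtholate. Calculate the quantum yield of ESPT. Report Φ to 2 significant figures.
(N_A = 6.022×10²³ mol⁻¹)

Product: 4.89×10¹⁹ / 6.022×10²³ = 8.120×10⁻⁵ mol.
Moles of photons: 3.74×10²⁰ / 6.022×10²³ = 6.211×10⁻⁴ mol.
Fraction absorbed: 1 − 10^(−1.24) = 0.9425.
Photons absorbed: 0.9425 × 6.211×10⁻⁴ = 5.854×10⁻⁴ mol.
Φ = 8.120×10⁻⁵ mol / 5.854×10⁻⁴ mol photons = 0.14.

Φ = 0.14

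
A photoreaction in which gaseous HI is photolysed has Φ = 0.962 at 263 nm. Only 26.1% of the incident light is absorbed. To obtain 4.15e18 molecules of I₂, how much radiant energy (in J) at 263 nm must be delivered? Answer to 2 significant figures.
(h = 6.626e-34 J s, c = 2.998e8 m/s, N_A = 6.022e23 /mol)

12 J

Product: 4.15e18 / 6.022e23 = 6.891e-6 mol.
Photons that must be absorbed: 6.891e-6 / 0.962 = 7.163e-6 mol.
Incident photons needed: 7.163e-6 / 0.261 = 2.744e-5 mol.
Photon energy: hc/λ = 7.553e-19 J; per mole, 4.548e5 J mol⁻¹.
Energy required: 2.744e-5 × 4.548e5 = 12 J.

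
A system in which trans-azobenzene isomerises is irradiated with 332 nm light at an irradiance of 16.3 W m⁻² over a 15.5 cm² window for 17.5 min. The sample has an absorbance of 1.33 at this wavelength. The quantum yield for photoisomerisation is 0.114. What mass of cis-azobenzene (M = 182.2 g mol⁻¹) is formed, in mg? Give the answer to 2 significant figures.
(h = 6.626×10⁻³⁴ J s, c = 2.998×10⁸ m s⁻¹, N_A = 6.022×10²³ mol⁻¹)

Photon energy at 332 nm: hc/λ = (6.626×10⁻³⁴)(2.998×10⁸)/(332×10⁻⁹) = 5.983×10⁻¹⁹ J.
Energy delivered: (16.3 W m⁻²)(15.5×10⁻⁴ m²)(1050 s) = 26.53 J.
Photons incident: 26.53 / 5.983×10⁻¹⁹ = 4.434×10¹⁹, i.e. 4.434×10¹⁹/6.022×10²³ = 7.363×10⁻⁵ mol.
Fraction absorbed: 1 − 10^(−1.33) = 0.9532.
Photons absorbed: 0.9532 × 7.363×10⁻⁵ = 7.018×10⁻⁵ mol.
Product: Φ × n_abs = 0.114 × 7.018×10⁻⁵ = 8.001×10⁻⁶ mol.
Mass: 8.001×10⁻⁶ × 182.2 = 0.001458 g = 1.5 mg.

1.5 mg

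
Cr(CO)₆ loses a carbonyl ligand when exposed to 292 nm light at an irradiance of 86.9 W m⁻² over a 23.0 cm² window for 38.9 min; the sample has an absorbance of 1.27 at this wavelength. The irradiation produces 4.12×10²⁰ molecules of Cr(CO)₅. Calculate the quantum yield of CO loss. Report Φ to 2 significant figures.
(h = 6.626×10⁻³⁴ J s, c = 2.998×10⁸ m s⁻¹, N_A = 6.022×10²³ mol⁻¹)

Φ = 0.63

Product: 4.12×10²⁰ / 6.022×10²³ = 6.842×10⁻⁴ mol.
Photon energy at 292 nm: hc/λ = (6.626×10⁻³⁴)(2.998×10⁸)/(292×10⁻⁹) = 6.803×10⁻¹⁹ J.
Energy delivered: (86.9 W m⁻²)(23.0×10⁻⁴ m²)(2334 s) = 466.5 J.
Photons incident: 466.5 / 6.803×10⁻¹⁹ = 6.857×10²⁰, i.e. 6.857×10²⁰/6.022×10²³ = 0.001139 mol.
Fraction absorbed: 1 − 10^(−1.27) = 0.9463.
Photons absorbed: 0.9463 × 0.001139 = 0.001078 mol.
Φ = 6.842×10⁻⁴ mol / 0.001078 mol photons = 0.63.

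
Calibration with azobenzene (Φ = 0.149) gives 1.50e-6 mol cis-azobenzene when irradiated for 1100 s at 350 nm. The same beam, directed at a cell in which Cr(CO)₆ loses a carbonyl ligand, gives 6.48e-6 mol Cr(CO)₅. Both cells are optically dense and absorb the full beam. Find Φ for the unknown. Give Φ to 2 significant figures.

Φ = 0.64

Photons absorbed by the actinometer: 1.50e-6 / 0.149 = 1.007e-5 mol.
Φ(unknown) = 6.48e-6 / 1.007e-5 = 0.64.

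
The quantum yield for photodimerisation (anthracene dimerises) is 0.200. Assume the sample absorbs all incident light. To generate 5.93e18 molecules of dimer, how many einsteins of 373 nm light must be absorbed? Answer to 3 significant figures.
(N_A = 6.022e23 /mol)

Product: 5.93e18 / 6.022e23 = 9.847e-6 mol.
Photons that must be absorbed: 9.847e-6 / 0.200 = 4.924e-5 mol.

4.92e-5 einstein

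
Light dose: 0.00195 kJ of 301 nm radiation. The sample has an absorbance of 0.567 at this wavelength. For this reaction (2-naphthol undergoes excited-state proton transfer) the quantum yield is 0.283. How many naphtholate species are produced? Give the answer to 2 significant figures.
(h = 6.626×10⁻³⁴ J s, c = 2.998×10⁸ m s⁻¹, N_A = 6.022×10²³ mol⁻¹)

Photon energy at 301 nm: hc/λ = (6.626×10⁻³⁴)(2.998×10⁸)/(301×10⁻⁹) = 6.600×10⁻¹⁹ J.
Incident energy: 0.00195 kJ = 1.95 J.
Photons incident: 1.95 / 6.600×10⁻¹⁹ = 2.955×10¹⁸, i.e. 2.955×10¹⁸/6.022×10²³ = 4.907×10⁻⁶ mol.
Fraction absorbed: 1 − 10^(−0.567) = 0.7290.
Photons absorbed: 0.7290 × 4.907×10⁻⁶ = 3.577×10⁻⁶ mol.
Product: Φ × n_abs = 0.283 × 3.577×10⁻⁶ = 1.012×10⁻⁶ mol.
As a count: 1.012×10⁻⁶ × 6.022×10²³ = 6.1×10¹⁷.

6.1×10¹⁷ species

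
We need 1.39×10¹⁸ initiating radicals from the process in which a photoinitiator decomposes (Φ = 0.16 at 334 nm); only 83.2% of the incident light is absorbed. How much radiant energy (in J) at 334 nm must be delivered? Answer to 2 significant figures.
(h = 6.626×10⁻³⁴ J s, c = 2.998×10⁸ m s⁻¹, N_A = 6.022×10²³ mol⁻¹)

6.2 J

Product: 1.39×10¹⁸ / 6.022×10²³ = 2.308×10⁻⁶ mol.
Photons that must be absorbed: 2.308×10⁻⁶ / 0.16 = 1.443×10⁻⁵ mol.
Incident photons needed: 1.443×10⁻⁵ / 0.832 = 1.734×10⁻⁵ mol.
Photon energy: hc/λ = 5.948×10⁻¹⁹ J; per mole, 3.582×10⁵ J mol⁻¹.
Energy required: 1.734×10⁻⁵ × 3.582×10⁵ = 6.2 J.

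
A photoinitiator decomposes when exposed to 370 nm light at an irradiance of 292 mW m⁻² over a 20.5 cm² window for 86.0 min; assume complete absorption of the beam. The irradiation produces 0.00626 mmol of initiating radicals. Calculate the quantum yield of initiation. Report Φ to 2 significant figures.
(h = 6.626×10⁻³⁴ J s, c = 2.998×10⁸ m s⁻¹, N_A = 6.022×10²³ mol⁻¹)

Product: 0.00626 mmol = 6.26×10⁻⁶ mol.
Photon energy at 370 nm: hc/λ = (6.626×10⁻³⁴)(2.998×10⁸)/(370×10⁻⁹) = 5.369×10⁻¹⁹ J.
Energy delivered: (292 mW m⁻²)(20.5×10⁻⁴ m²)(5160 s) = 3.089 J.
Photons incident: 3.089 / 5.369×10⁻¹⁹ = 5.753×10¹⁸, i.e. 5.753×10¹⁸/6.022×10²³ = 9.553×10⁻⁶ mol.
Φ = 6.26×10⁻⁶ mol / 9.553×10⁻⁶ mol photons = 0.66.

Φ = 0.66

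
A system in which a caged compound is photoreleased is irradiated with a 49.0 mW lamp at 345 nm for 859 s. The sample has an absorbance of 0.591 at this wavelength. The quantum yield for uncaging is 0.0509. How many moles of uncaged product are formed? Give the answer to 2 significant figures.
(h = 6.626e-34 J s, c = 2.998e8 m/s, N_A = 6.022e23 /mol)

Photon energy at 345 nm: hc/λ = (6.626e-34)(2.998e8)/(345e-9) = 5.758e-19 J.
Energy delivered: (49.0 mW)(859 s) = 42.09 J.
Photons incident: 42.09 / 5.758e-19 = 7.310e19, i.e. 7.310e19/6.022e23 = 1.214e-4 mol.
Fraction absorbed: 1 − 10^(−0.591) = 0.7436.
Photons absorbed: 0.7436 × 1.214e-4 = 9.027e-5 mol.
Product: Φ × n_abs = 0.0509 × 9.027e-5 = 4.595e-6 mol.

4.6e-6 mol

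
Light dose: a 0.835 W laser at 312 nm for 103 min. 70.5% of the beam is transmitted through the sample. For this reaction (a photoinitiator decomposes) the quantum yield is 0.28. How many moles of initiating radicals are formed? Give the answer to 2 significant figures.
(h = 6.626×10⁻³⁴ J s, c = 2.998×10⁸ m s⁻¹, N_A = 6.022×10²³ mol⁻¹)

0.0011 mol

Photon energy at 312 nm: hc/λ = (6.626×10⁻³⁴)(2.998×10⁸)/(312×10⁻⁹) = 6.367×10⁻¹⁹ J.
Energy delivered: (0.835 W)(6180 s) = 5160 J.
Photons incident: 5160 / 6.367×10⁻¹⁹ = 8.104×10²¹, i.e. 8.104×10²¹/6.022×10²³ = 0.01346 mol.
Fraction absorbed: 1 − 70.5/100 = 0.2950.
Photons absorbed: 0.2950 × 0.01346 = 0.003971 mol.
Product: Φ × n_abs = 0.28 × 0.003971 = 0.001112 mol.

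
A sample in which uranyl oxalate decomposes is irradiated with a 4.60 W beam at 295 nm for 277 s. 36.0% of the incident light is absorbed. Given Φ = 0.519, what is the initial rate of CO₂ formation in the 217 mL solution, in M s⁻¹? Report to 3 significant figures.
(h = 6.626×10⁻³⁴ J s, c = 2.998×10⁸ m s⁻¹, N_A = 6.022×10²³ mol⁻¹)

9.77×10⁻⁶ M s⁻¹

Photon energy at 295 nm: hc/λ = (6.626×10⁻³⁴)(2.998×10⁸)/(295×10⁻⁹) = 6.734×10⁻¹⁹ J.
Energy delivered: (4.60 W)(277 s) = 1274 J.
Photons incident: 1274 / 6.734×10⁻¹⁹ = 1.892×10²¹, i.e. 1.892×10²¹/6.022×10²³ = 0.003142 mol.
Photons absorbed: 0.360 × 0.003142 = 0.001131 mol.
Product formed: 0.519 × 0.001131 = 5.870×10⁻⁴ mol.
Rate: 5.870×10⁻⁴ mol / (277 s × 0.217 L) = 9.77×10⁻⁶ M s⁻¹.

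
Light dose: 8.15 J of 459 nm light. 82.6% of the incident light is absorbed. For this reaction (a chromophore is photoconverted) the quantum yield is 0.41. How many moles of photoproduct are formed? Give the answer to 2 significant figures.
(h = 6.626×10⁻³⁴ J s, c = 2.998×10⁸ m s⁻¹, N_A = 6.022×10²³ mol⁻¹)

1.1×10⁻⁵ mol

Photon energy at 459 nm: hc/λ = (6.626×10⁻³⁴)(2.998×10⁸)/(459×10⁻⁹) = 4.328×10⁻¹⁹ J.
Photons incident: 8.15 / 4.328×10⁻¹⁹ = 1.883×10¹⁹, i.e. 1.883×10¹⁹/6.022×10²³ = 3.127×10⁻⁵ mol.
Photons absorbed: 0.826 × 3.127×10⁻⁵ = 2.583×10⁻⁵ mol.
Product: Φ × n_abs = 0.41 × 2.583×10⁻⁵ = 1.059×10⁻⁵ mol.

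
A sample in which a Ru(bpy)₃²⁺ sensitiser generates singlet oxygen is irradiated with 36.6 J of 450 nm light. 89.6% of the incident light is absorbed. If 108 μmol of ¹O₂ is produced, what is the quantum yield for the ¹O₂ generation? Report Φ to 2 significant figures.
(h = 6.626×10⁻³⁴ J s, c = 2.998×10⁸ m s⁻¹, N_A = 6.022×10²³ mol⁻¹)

Φ = 0.88

Product: 108 μmol = 1.08×10⁻⁴ mol.
Photon energy at 450 nm: hc/λ = (6.626×10⁻³⁴)(2.998×10⁸)/(450×10⁻⁹) = 4.414×10⁻¹⁹ J.
Photons incident: 36.6 / 4.414×10⁻¹⁹ = 8.292×10¹⁹, i.e. 8.292×10¹⁹/6.022×10²³ = 1.377×10⁻⁴ mol.
Photons absorbed: 0.896 × 1.377×10⁻⁴ = 1.234×10⁻⁴ mol.
Φ = 1.08×10⁻⁴ mol / 1.234×10⁻⁴ mol photons = 0.88.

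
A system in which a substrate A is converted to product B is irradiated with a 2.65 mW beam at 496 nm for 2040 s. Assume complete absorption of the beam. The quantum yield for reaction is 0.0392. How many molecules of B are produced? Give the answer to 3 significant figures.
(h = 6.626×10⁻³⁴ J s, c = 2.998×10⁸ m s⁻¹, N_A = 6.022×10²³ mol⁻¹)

Photon energy at 496 nm: hc/λ = (6.626×10⁻³⁴)(2.998×10⁸)/(496×10⁻⁹) = 4.005×10⁻¹⁹ J.
Energy delivered: (2.65 mW)(2040 s) = 5.406 J.
Photons incident: 5.406 / 4.005×10⁻¹⁹ = 1.350×10¹⁹, i.e. 1.350×10¹⁹/6.022×10²³ = 2.242×10⁻⁵ mol.
Product: Φ × n_abs = 0.0392 × 2.242×10⁻⁵ = 8.789×10⁻⁷ mol.
As a count: 8.789×10⁻⁷ × 6.022×10²³ = 5.29×10¹⁷.

5.29×10¹⁷ molecules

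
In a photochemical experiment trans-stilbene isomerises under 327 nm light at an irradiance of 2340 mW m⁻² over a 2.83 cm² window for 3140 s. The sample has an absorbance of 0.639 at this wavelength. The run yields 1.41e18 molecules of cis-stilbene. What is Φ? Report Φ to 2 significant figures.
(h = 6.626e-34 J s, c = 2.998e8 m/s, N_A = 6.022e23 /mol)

Product: 1.41e18 / 6.022e23 = 2.341e-6 mol.
Photon energy at 327 nm: hc/λ = (6.626e-34)(2.998e8)/(327e-9) = 6.075e-19 J.
Energy delivered: (2340 mW m⁻²)(2.83e-4 m²)(3140 s) = 2.079 J.
Photons incident: 2.079 / 6.075e-19 = 3.422e18, i.e. 3.422e18/6.022e23 = 5.682e-6 mol.
Fraction absorbed: 1 − 10^(−0.639) = 0.7704.
Photons absorbed: 0.7704 × 5.682e-6 = 4.377e-6 mol.
Φ = 2.341e-6 mol / 4.377e-6 mol photons = 0.53.

Φ = 0.53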